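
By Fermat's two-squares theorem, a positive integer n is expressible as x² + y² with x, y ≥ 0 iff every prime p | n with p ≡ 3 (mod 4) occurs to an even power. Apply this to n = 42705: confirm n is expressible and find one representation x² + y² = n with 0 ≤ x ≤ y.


Step 1: Factor n = 42705 = 3^2 · 5 · 13 · 73.
Step 2: Check the mod-4 condition on each prime factor: 3 ≡ 3 (mod 4), exponent 2 (must be even); 5 ≡ 1 (mod 4), exponent 1; 13 ≡ 1 (mod 4), exponent 1; 73 ≡ 1 (mod 4), exponent 1.
All primes ≡ 3 (mod 4) appear to even exponent (or don't appear), so by the two-squares theorem n IS expressible as a sum of two squares.
Step 3: Build a representation. Group n = k² · m with k = 3 and m = 5 · 13 · 73 = 4745 (a product of primes ≡ 1 (mod 4)); a representation of m scales to one of n via (k·x)² + (k·y)² = k²(x² + y²). Each prime p ≡ 1 (mod 4) is itself a sum of two squares; find a² by testing p − a² for a perfect square:
  5: 5 − 1² = 4 = 2² ⇒ 5 = 1² + 2².
  13: 13 − 1² = 12, 13 − 2² = 9 = 3² ⇒ 13 = 2² + 3².
  73: 73 − 1² = 72, 73 − 2² = 69, 73 − 3² = 64 = 8² ⇒ 73 = 3² + 8².
  Combine using the Brahmagupta–Fibonacci identity (a² + b²)(c² + d²) = (ac − bd)² + (ad + bc)² = (ac + bd)² + (ad − bc)²:
  5 · 13 = 65: from (1² + 2²)(2² + 3²), take (1·2 − 2·3, 1·3 + 2·2) = (2 − 6, 3 + 4) = (-4, 7); dropping signs (only squares matter) gives (4, 7); check 4² + 7² = 16 + 49 = 65 ✓.
  65 · 73 = 4745: from (4² + 7²)(3² + 8²), take (4·3 − 7·8, 4·8 + 7·3) = (12 − 56, 32 + 21) = (-44, 53); dropping signs (only squares matter) gives (44, 53); check 44² + 53² = 1936 + 2809 = 4745 ✓.
  Scale by k = 3: (3·44, 3·53) = (132, 159).
Step 4: Order so x ≤ y and verify: 132² + 159² = 17424 + 25281 = 42705 = n. ✓

n = 42705 = 132² + 159² (one valid representation with x ≤ y).


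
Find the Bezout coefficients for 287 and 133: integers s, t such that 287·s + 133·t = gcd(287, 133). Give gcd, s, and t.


Euclidean algorithm on (287, 133) — divide until remainder is 0:
  287 = 2 · 133 + 21
  133 = 6 · 21 + 7
  21 = 3 · 7 + 0
gcd(287, 133) = 7.
Track Bezout coefficients alongside the remainders: start with r₀ = 287 = a·1 + b·0 (s = 1, t = 0) and r₁ = 133 = a·0 + b·1 (s = 0, t = 1); each new remainder r_{k+1} = r_{k-1} − q_k·r_k inherits s_{k+1} = s_{k-1} − q_k·s_k, t_{k+1} = t_{k-1} − q_k·t_k, so r_k = a·s_k + b·t_k at every step:
  q = 2: r = 21, s = 1 − 2·0 = 1, t = 0 − 2·1 = -2  (check: 287·1 + 133·(-2) = 21)
  q = 6: r = 7, s = 0 − 6·1 = -6, t = 1 − 6·(-2) = 13  (check: 287·(-6) + 133·13 = 7)
The row with r = 7 (the gcd) gives the Bezout coefficients s = -6, t = 13.
Result: 287 · (-6) + 133 · (13) = 7.

gcd(287, 133) = 7; s = -6, t = 13 (check: 287·(-6) + 133·13 = 7).


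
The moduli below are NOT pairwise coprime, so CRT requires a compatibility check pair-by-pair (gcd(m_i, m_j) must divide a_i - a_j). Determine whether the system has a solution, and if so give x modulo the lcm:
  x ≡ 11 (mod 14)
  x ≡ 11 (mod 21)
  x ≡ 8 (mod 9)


Moduli 14, 21, 9 are not pairwise coprime, so CRT works modulo lcm(m_i) when all pairwise compatibility conditions hold.
Pairwise compatibility: gcd(m_i, m_j) must divide a_i - a_j for every pair.
Merge one congruence at a time:
  Start: x ≡ 11 (mod 14).
  Combine with x ≡ 11 (mod 21): gcd(14, 21) = 7; 11 - 11 = 0, which IS divisible by 7, so compatible.
    Write x = 11 + 14·t and substitute into x ≡ 11 (mod 21): 14·t ≡ 11 − 11 = 0 (mod 21).
    Divide the congruence (and modulus) by g = 7: 2·t ≡ 0 (mod 3).
    The inverse of 2 mod 3 is 2 (since 2·2 = 4 = 1·3 + 1), so t ≡ 2·0 = 0 ≡ 0 (mod 3).
    Then x = 11 + 14·0 = 11, valid modulo lcm(14, 21) = 42: x ≡ 11 (mod 42).
  Combine with x ≡ 8 (mod 9): gcd(42, 9) = 3; 8 - 11 = -3, which IS divisible by 3, so compatible.
    Write x = 11 + 42·t and substitute into x ≡ 8 (mod 9): 42·t ≡ 8 − 11 = -3 (mod 9).
    Divide the congruence (and modulus) by g = 3: 14·t ≡ -1 (mod 3).
    Reduce coefficients mod 3: 2·t ≡ 2 (mod 3).
    The inverse of 2 mod 3 is 2 (since 2·2 = 4 = 1·3 + 1), so t ≡ 2·2 = 4 ≡ 1 (mod 3).
    Then x = 11 + 42·1 = 53, valid modulo lcm(42, 9) = 126: x ≡ 53 (mod 126).
Verify: 53 mod 14 = 11, 53 mod 21 = 11, 53 mod 9 = 8.

x ≡ 53 (mod 126).


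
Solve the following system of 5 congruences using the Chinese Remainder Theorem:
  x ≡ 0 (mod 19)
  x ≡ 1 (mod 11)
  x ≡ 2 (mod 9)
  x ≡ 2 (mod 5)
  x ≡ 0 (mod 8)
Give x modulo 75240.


Product of moduli M = 19 · 11 · 9 · 5 · 8 = 75240.
Merge one congruence at a time:
  Start: x ≡ 0 (mod 19).
  Combine with x ≡ 1 (mod 11); new modulus lcm = 209.
    Write x = 0 + 19·t and substitute into x ≡ 1 (mod 11): 19·t ≡ 1 − 0 = 1 (mod 11).
    Reduce coefficients mod 11: 8·t ≡ 1 (mod 11).
    The inverse of 8 mod 11 is 7 (since 8·7 = 56 = 5·11 + 1), so t ≡ 7·1 = 7 ≡ 7 (mod 11).
    Then x = 0 + 19·7 = 133, valid modulo lcm(19, 11) = 209: x ≡ 133 (mod 209).
  Combine with x ≡ 2 (mod 9); new modulus lcm = 1881.
    Write x = 133 + 209·t and substitute into x ≡ 2 (mod 9): 209·t ≡ 2 − 133 = -131 (mod 9).
    Reduce coefficients mod 9: 2·t ≡ 4 (mod 9).
    The inverse of 2 mod 9 is 5 (since 2·5 = 10 = 1·9 + 1), so t ≡ 5·4 = 20 ≡ 2 (mod 9).
    Then x = 133 + 209·2 = 551, valid modulo lcm(209, 9) = 1881: x ≡ 551 (mod 1881).
  Combine with x ≡ 2 (mod 5); new modulus lcm = 9405.
    Write x = 551 + 1881·t and substitute into x ≡ 2 (mod 5): 1881·t ≡ 2 − 551 = -549 (mod 5).
    Reduce coefficients mod 5: 1·t ≡ 1 (mod 5).
    So t ≡ 1 (mod 5).
    Then x = 551 + 1881·1 = 2432, valid modulo lcm(1881, 5) = 9405: x ≡ 2432 (mod 9405).
  Combine with x ≡ 0 (mod 8); new modulus lcm = 75240.
    Write x = 2432 + 9405·t and substitute into x ≡ 0 (mod 8): 9405·t ≡ 0 − 2432 = -2432 (mod 8).
    Reduce coefficients mod 8: 5·t ≡ 0 (mod 8).
    The inverse of 5 mod 8 is 5 (since 5·5 = 25 = 3·8 + 1), so t ≡ 5·0 = 0 ≡ 0 (mod 8).
    Then x = 2432 + 9405·0 = 2432, valid modulo lcm(9405, 8) = 75240: x ≡ 2432 (mod 75240).
Verify against each original: 2432 mod 19 = 0, 2432 mod 11 = 1, 2432 mod 9 = 2, 2432 mod 5 = 2, 2432 mod 8 = 0.

x ≡ 2432 (mod 75240).


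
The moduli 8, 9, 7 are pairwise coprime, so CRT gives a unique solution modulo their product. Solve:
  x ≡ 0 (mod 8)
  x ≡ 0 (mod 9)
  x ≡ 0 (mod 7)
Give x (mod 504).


Moduli 8, 9, 7 are pairwise coprime; by CRT there is a unique solution modulo M = 8 · 9 · 7 = 504.
Solve pairwise, accumulating the modulus:
  Start with x ≡ 0 (mod 8).
  Combine with x ≡ 0 (mod 9): since gcd(8, 9) = 1, we get a unique residue mod 72.
    Write x = 0 + 8·t and substitute into x ≡ 0 (mod 9): 8·t ≡ 0 − 0 = 0 (mod 9).
    The inverse of 8 mod 9 is 8 (since 8·8 = 64 = 7·9 + 1), so t ≡ 8·0 = 0 ≡ 0 (mod 9).
    Then x = 0 + 8·0 = 0, valid modulo lcm(8, 9) = 72: x ≡ 0 (mod 72).
  Combine with x ≡ 0 (mod 7): since gcd(72, 7) = 1, we get a unique residue mod 504.
    Write x = 0 + 72·t and substitute into x ≡ 0 (mod 7): 72·t ≡ 0 − 0 = 0 (mod 7).
    Reduce coefficients mod 7: 2·t ≡ 0 (mod 7).
    The inverse of 2 mod 7 is 4 (since 2·4 = 8 = 1·7 + 1), so t ≡ 4·0 = 0 ≡ 0 (mod 7).
    Then x = 0 + 72·0 = 0, valid modulo lcm(72, 7) = 504: x ≡ 0 (mod 504).
Verify: 0 mod 8 = 0 ✓, 0 mod 9 = 0 ✓, 0 mod 7 = 0 ✓.

x ≡ 0 (mod 504).


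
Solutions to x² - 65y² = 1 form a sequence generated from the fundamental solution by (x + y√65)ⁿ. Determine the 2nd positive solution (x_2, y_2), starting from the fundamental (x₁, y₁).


Step 1: Find the fundamental solution (x₁, y₁) of x² - 65y² = 1.
  Expand √65 as a continued fraction. a₀ = ⌊√65⌋ = 8; iterate m_{k+1} = d_k·a_k − m_k, d_{k+1} = (65 − m_{k+1}²)/d_k, a_{k+1} = ⌊(a₀ + m_{k+1})/d_{k+1}⌋ (starting m₀ = 0, d₀ = 1), with convergents p_k = a_k·p_{k-1} + p_{k-2}, q_k = a_k·q_{k-1} + q_{k-2} (p₋₁ = 1, q₋₁ = 0):
  k = 0: a₀ = 8; p₀/q₀ = 8/1; p₀² − 65·q₀² = 64 − 65 = -1.
  k = 1: m = 8, d = 1, a = ⌊(8 + 8)/1⌋ = 16; p/q = (16·8 + 1)/(16·1 + 0) = 129/16; p² − 65·q² = 16641 − 16640 = 1.
  The first convergent with p² − 65·q² = 1 gives the fundamental solution (x₁, y₁) = (129, 16).
Step 2: Apply the recurrence (x_{n+1}, y_{n+1}) = (x₁x_n + 65y₁y_n, x₁y_n + y₁x_n) repeatedly.
  From (x_1, y_1) = (129, 16): x_2 = 129·129 + 65·16·16 = 33281; y_2 = 129·16 + 16·129 = 4128.
Step 3: Verify x_2² - 65·y_2² = 1107624961 - 1107624960 = 1 (should be 1). ✓

(x_1, y_1) = (129, 16); (x_2, y_2) = (33281, 4128).


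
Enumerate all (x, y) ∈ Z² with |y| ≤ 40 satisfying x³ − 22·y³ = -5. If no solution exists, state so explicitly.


The equation is x³ - 22y³ = -5. For fixed y, x³ = 22·y³ − 5, so a solution requires the RHS to be a perfect cube.
Strategy: iterate y from -40 to 40, compute RHS = 22·y³ − 5, and check whether it is a (positive or negative) perfect cube.
Check small values of y:
  y = 0: RHS = -5 is not a perfect cube.
  y = 1: RHS = 17 is not a perfect cube.
  y = -1: RHS = -27 = (-3)³ ⇒ x = -3 works.
  y = 2: RHS = 171 is not a perfect cube.
  y = -2: RHS = -181 is not a perfect cube.
  y = 3: RHS = 589 is not a perfect cube.
  y = -3: RHS = -599 is not a perfect cube.
Continuing the search up to |y| = 40 finds no further solutions beyond those listed.
Collected solutions: (-3, -1).

Solutions (with |y| ≤ 40): (-3, -1).


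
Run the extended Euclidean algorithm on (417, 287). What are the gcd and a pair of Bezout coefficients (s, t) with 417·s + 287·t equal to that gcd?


Euclidean algorithm on (417, 287) — divide until remainder is 0:
  417 = 1 · 287 + 130
  287 = 2 · 130 + 27
  130 = 4 · 27 + 22
  27 = 1 · 22 + 5
  22 = 4 · 5 + 2
  5 = 2 · 2 + 1
  2 = 2 · 1 + 0
gcd(417, 287) = 1.
Track Bezout coefficients alongside the remainders: start with r₀ = 417 = a·1 + b·0 (s = 1, t = 0) and r₁ = 287 = a·0 + b·1 (s = 0, t = 1); each new remainder r_{k+1} = r_{k-1} − q_k·r_k inherits s_{k+1} = s_{k-1} − q_k·s_k, t_{k+1} = t_{k-1} − q_k·t_k, so r_k = a·s_k + b·t_k at every step:
  q = 1: r = 130, s = 1 − 1·0 = 1, t = 0 − 1·1 = -1  (check: 417·1 + 287·(-1) = 130)
  q = 2: r = 27, s = 0 − 2·1 = -2, t = 1 − 2·(-1) = 3  (check: 417·(-2) + 287·3 = 27)
  q = 4: r = 22, s = 1 − 4·(-2) = 9, t = -1 − 4·3 = -13  (check: 417·9 + 287·(-13) = 22)
  q = 1: r = 5, s = -2 − 1·9 = -11, t = 3 − 1·(-13) = 16  (check: 417·(-11) + 287·16 = 5)
  q = 4: r = 2, s = 9 − 4·(-11) = 53, t = -13 − 4·16 = -77  (check: 417·53 + 287·(-77) = 2)
  q = 2: r = 1, s = -11 − 2·53 = -117, t = 16 − 2·(-77) = 170  (check: 417·(-117) + 287·170 = 1)
The row with r = 1 (the gcd) gives the Bezout coefficients s = -117, t = 170.
Result: 417 · (-117) + 287 · (170) = 1.

gcd(417, 287) = 1; s = -117, t = 170 (check: 417·(-117) + 287·170 = 1).


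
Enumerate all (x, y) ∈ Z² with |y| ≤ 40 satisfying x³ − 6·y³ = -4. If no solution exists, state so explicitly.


The equation is x³ - 6y³ = -4. For fixed y, x³ = 6·y³ − 4, so a solution requires the RHS to be a perfect cube.
Strategy: iterate y from -40 to 40, compute RHS = 6·y³ − 4, and check whether it is a (positive or negative) perfect cube.
Check small values of y:
  y = 0: RHS = -4 is not a perfect cube.
  y = 1: RHS = 2 is not a perfect cube.
  y = -1: RHS = -10 is not a perfect cube.
  y = 2: RHS = 44 is not a perfect cube.
  y = -2: RHS = -52 is not a perfect cube.
  y = 3: RHS = 158 is not a perfect cube.
  y = -3: RHS = -166 is not a perfect cube.
Continuing the search up to |y| = 40 finds no solutions either.
No (x, y) in the scanned range satisfies the equation.

No integer solutions with |y| ≤ 40.


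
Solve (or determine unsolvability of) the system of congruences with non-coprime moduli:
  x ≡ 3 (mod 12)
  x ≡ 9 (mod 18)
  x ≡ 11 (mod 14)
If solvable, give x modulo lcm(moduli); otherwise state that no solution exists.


Moduli 12, 18, 14 are not pairwise coprime, so CRT works modulo lcm(m_i) when all pairwise compatibility conditions hold.
Pairwise compatibility: gcd(m_i, m_j) must divide a_i - a_j for every pair.
Merge one congruence at a time:
  Start: x ≡ 3 (mod 12).
  Combine with x ≡ 9 (mod 18): gcd(12, 18) = 6; 9 - 3 = 6, which IS divisible by 6, so compatible.
    Write x = 3 + 12·t and substitute into x ≡ 9 (mod 18): 12·t ≡ 9 − 3 = 6 (mod 18).
    Divide the congruence (and modulus) by g = 6: 2·t ≡ 1 (mod 3).
    The inverse of 2 mod 3 is 2 (since 2·2 = 4 = 1·3 + 1), so t ≡ 2·1 = 2 ≡ 2 (mod 3).
    Then x = 3 + 12·2 = 27, valid modulo lcm(12, 18) = 36: x ≡ 27 (mod 36).
  Combine with x ≡ 11 (mod 14): gcd(36, 14) = 2; 11 - 27 = -16, which IS divisible by 2, so compatible.
    Write x = 27 + 36·t and substitute into x ≡ 11 (mod 14): 36·t ≡ 11 − 27 = -16 (mod 14).
    Divide the congruence (and modulus) by g = 2: 18·t ≡ -8 (mod 7).
    Reduce coefficients mod 7: 4·t ≡ 6 (mod 7).
    The inverse of 4 mod 7 is 2 (since 4·2 = 8 = 1·7 + 1), so t ≡ 2·6 = 12 ≡ 5 (mod 7).
    Then x = 27 + 36·5 = 207, valid modulo lcm(36, 14) = 252: x ≡ 207 (mod 252).
Verify: 207 mod 12 = 3, 207 mod 18 = 9, 207 mod 14 = 11.

x ≡ 207 (mod 252).


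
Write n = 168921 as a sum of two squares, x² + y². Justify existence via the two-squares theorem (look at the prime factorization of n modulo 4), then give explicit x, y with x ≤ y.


Step 1: Factor n = 168921 = 3^2 · 137^2.
Step 2: Check the mod-4 condition on each prime factor: 3 ≡ 3 (mod 4), exponent 2 (must be even); 137 ≡ 1 (mod 4), exponent 2.
All primes ≡ 3 (mod 4) appear to even exponent (or don't appear), so by the two-squares theorem n IS expressible as a sum of two squares.
Step 3: Build a representation. Group n = k² · m with k = 3 and m = 137 · 137 = 18769 (a product of primes ≡ 1 (mod 4)); a representation of m scales to one of n via (k·x)² + (k·y)² = k²(x² + y²). Each prime p ≡ 1 (mod 4) is itself a sum of two squares; find a² by testing p − a² for a perfect square:
  137: 137 − 1² = 136, 137 − 2² = 133, 137 − 3² = 128, 137 − 4² = 121 = 11² ⇒ 137 = 4² + 11².
  Combine using the Brahmagupta–Fibonacci identity (a² + b²)(c² + d²) = (ac − bd)² + (ad + bc)² = (ac + bd)² + (ad − bc)²:
  137 · 137 = 18769: from (4² + 11²)(4² + 11²), take (4·4 − 11·11, 4·11 + 11·4) = (16 − 121, 44 + 44) = (-105, 88); dropping signs (only squares matter) gives (105, 88); check 105² + 88² = 11025 + 7744 = 18769 ✓.
  Scale by k = 3: (3·105, 3·88) = (315, 264).
Step 4: Order so x ≤ y and verify: 264² + 315² = 69696 + 99225 = 168921 = n. ✓

n = 168921 = 264² + 315² (one valid representation with x ≤ y).


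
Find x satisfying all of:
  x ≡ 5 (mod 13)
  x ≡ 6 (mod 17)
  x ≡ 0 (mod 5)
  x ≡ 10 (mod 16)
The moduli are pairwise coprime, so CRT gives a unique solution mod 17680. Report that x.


Product of moduli M = 13 · 17 · 5 · 16 = 17680.
Merge one congruence at a time:
  Start: x ≡ 5 (mod 13).
  Combine with x ≡ 6 (mod 17); new modulus lcm = 221.
    Write x = 5 + 13·t and substitute into x ≡ 6 (mod 17): 13·t ≡ 6 − 5 = 1 (mod 17).
    The inverse of 13 mod 17 is 4 (since 13·4 = 52 = 3·17 + 1), so t ≡ 4·1 = 4 ≡ 4 (mod 17).
    Then x = 5 + 13·4 = 57, valid modulo lcm(13, 17) = 221: x ≡ 57 (mod 221).
  Combine with x ≡ 0 (mod 5); new modulus lcm = 1105.
    Write x = 57 + 221·t and substitute into x ≡ 0 (mod 5): 221·t ≡ 0 − 57 = -57 (mod 5).
    Reduce coefficients mod 5: 1·t ≡ 3 (mod 5).
    So t ≡ 3 (mod 5).
    Then x = 57 + 221·3 = 720, valid modulo lcm(221, 5) = 1105: x ≡ 720 (mod 1105).
  Combine with x ≡ 10 (mod 16); new modulus lcm = 17680.
    Write x = 720 + 1105·t and substitute into x ≡ 10 (mod 16): 1105·t ≡ 10 − 720 = -710 (mod 16).
    Reduce coefficients mod 16: 1·t ≡ 10 (mod 16).
    So t ≡ 10 (mod 16).
    Then x = 720 + 1105·10 = 11770, valid modulo lcm(1105, 16) = 17680: x ≡ 11770 (mod 17680).
Verify against each original: 11770 mod 13 = 5, 11770 mod 17 = 6, 11770 mod 5 = 0, 11770 mod 16 = 10.

x ≡ 11770 (mod 17680).


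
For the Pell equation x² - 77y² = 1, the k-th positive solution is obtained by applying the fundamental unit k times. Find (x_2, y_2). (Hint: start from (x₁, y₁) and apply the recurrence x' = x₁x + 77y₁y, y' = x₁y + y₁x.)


Step 1: Find the fundamental solution (x₁, y₁) of x² - 77y² = 1.
  Expand √77 as a continued fraction. a₀ = ⌊√77⌋ = 8; iterate m_{k+1} = d_k·a_k − m_k, d_{k+1} = (77 − m_{k+1}²)/d_k, a_{k+1} = ⌊(a₀ + m_{k+1})/d_{k+1}⌋ (starting m₀ = 0, d₀ = 1), with convergents p_k = a_k·p_{k-1} + p_{k-2}, q_k = a_k·q_{k-1} + q_{k-2} (p₋₁ = 1, q₋₁ = 0):
  k = 0: a₀ = 8; p₀/q₀ = 8/1; p₀² − 77·q₀² = 64 − 77 = -13.
  k = 1: m = 8, d = 13, a = ⌊(8 + 8)/13⌋ = 1; p/q = (1·8 + 1)/(1·1 + 0) = 9/1; p² − 77·q² = 81 − 77 = 4.
  k = 2: m = 5, d = 4, a = ⌊(8 + 5)/4⌋ = 3; p/q = (3·9 + 8)/(3·1 + 1) = 35/4; p² − 77·q² = 1225 − 1232 = -7.
  k = 3: m = 7, d = 7, a = ⌊(8 + 7)/7⌋ = 2; p/q = (2·35 + 9)/(2·4 + 1) = 79/9; p² − 77·q² = 6241 − 6237 = 4.
  k = 4: m = 7, d = 4, a = ⌊(8 + 7)/4⌋ = 3; p/q = (3·79 + 35)/(3·9 + 4) = 272/31; p² − 77·q² = 73984 − 73997 = -13.
  k = 5: m = 5, d = 13, a = ⌊(8 + 5)/13⌋ = 1; p/q = (1·272 + 79)/(1·31 + 9) = 351/40; p² − 77·q² = 123201 − 123200 = 1.
  The first convergent with p² − 77·q² = 1 gives the fundamental solution (x₁, y₁) = (351, 40).
Step 2: Apply the recurrence (x_{n+1}, y_{n+1}) = (x₁x_n + 77y₁y_n, x₁y_n + y₁x_n) repeatedly.
  From (x_1, y_1) = (351, 40): x_2 = 351·351 + 77·40·40 = 246401; y_2 = 351·40 + 40·351 = 28080.
Step 3: Verify x_2² - 77·y_2² = 60713452801 - 60713452800 = 1 (should be 1). ✓

(x_1, y_1) = (351, 40); (x_2, y_2) = (246401, 28080).


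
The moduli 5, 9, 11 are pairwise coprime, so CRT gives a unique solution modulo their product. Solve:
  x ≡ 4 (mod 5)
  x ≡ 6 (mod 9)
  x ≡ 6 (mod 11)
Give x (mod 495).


Moduli 5, 9, 11 are pairwise coprime; by CRT there is a unique solution modulo M = 5 · 9 · 11 = 495.
Solve pairwise, accumulating the modulus:
  Start with x ≡ 4 (mod 5).
  Combine with x ≡ 6 (mod 9): since gcd(5, 9) = 1, we get a unique residue mod 45.
    Write x = 4 + 5·t and substitute into x ≡ 6 (mod 9): 5·t ≡ 6 − 4 = 2 (mod 9).
    The inverse of 5 mod 9 is 2 (since 5·2 = 10 = 1·9 + 1), so t ≡ 2·2 = 4 ≡ 4 (mod 9).
    Then x = 4 + 5·4 = 24, valid modulo lcm(5, 9) = 45: x ≡ 24 (mod 45).
  Combine with x ≡ 6 (mod 11): since gcd(45, 11) = 1, we get a unique residue mod 495.
    Write x = 24 + 45·t and substitute into x ≡ 6 (mod 11): 45·t ≡ 6 − 24 = -18 (mod 11).
    Reduce coefficients mod 11: 1·t ≡ 4 (mod 11).
    So t ≡ 4 (mod 11).
    Then x = 24 + 45·4 = 204, valid modulo lcm(45, 11) = 495: x ≡ 204 (mod 495).
Verify: 204 mod 5 = 4 ✓, 204 mod 9 = 6 ✓, 204 mod 11 = 6 ✓.

x ≡ 204 (mod 495).


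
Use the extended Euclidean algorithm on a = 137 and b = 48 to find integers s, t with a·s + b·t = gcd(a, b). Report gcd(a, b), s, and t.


Euclidean algorithm on (137, 48) — divide until remainder is 0:
  137 = 2 · 48 + 41
  48 = 1 · 41 + 7
  41 = 5 · 7 + 6
  7 = 1 · 6 + 1
  6 = 6 · 1 + 0
gcd(137, 48) = 1.
Track Bezout coefficients alongside the remainders: start with r₀ = 137 = a·1 + b·0 (s = 1, t = 0) and r₁ = 48 = a·0 + b·1 (s = 0, t = 1); each new remainder r_{k+1} = r_{k-1} − q_k·r_k inherits s_{k+1} = s_{k-1} − q_k·s_k, t_{k+1} = t_{k-1} − q_k·t_k, so r_k = a·s_k + b·t_k at every step:
  q = 2: r = 41, s = 1 − 2·0 = 1, t = 0 − 2·1 = -2  (check: 137·1 + 48·(-2) = 41)
  q = 1: r = 7, s = 0 − 1·1 = -1, t = 1 − 1·(-2) = 3  (check: 137·(-1) + 48·3 = 7)
  q = 5: r = 6, s = 1 − 5·(-1) = 6, t = -2 − 5·3 = -17  (check: 137·6 + 48·(-17) = 6)
  q = 1: r = 1, s = -1 − 1·6 = -7, t = 3 − 1·(-17) = 20  (check: 137·(-7) + 48·20 = 1)
The row with r = 1 (the gcd) gives the Bezout coefficients s = -7, t = 20.
Result: 137 · (-7) + 48 · (20) = 1.

gcd(137, 48) = 1; s = -7, t = 20 (check: 137·(-7) + 48·20 = 1).


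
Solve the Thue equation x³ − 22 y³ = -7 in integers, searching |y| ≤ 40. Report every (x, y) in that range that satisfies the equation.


The equation is x³ - 22y³ = -7. For fixed y, x³ = 22·y³ − 7, so a solution requires the RHS to be a perfect cube.
Strategy: iterate y from -40 to 40, compute RHS = 22·y³ − 7, and check whether it is a (positive or negative) perfect cube.
Check small values of y:
  y = 0: RHS = -7 is not a perfect cube.
  y = 1: RHS = 15 is not a perfect cube.
  y = -1: RHS = -29 is not a perfect cube.
  y = 2: RHS = 169 is not a perfect cube.
  y = -2: RHS = -183 is not a perfect cube.
  y = 3: RHS = 587 is not a perfect cube.
  y = -3: RHS = -601 is not a perfect cube.
Continuing the search up to |y| = 40 finds no solutions either.
No (x, y) in the scanned range satisfies the equation.

No integer solutions with |y| ≤ 40.


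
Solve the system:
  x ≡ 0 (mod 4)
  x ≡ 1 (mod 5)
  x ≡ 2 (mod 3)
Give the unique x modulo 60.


Moduli 4, 5, 3 are pairwise coprime; by CRT there is a unique solution modulo M = 4 · 5 · 3 = 60.
Solve pairwise, accumulating the modulus:
  Start with x ≡ 0 (mod 4).
  Combine with x ≡ 1 (mod 5): since gcd(4, 5) = 1, we get a unique residue mod 20.
    Write x = 0 + 4·t and substitute into x ≡ 1 (mod 5): 4·t ≡ 1 − 0 = 1 (mod 5).
    The inverse of 4 mod 5 is 4 (since 4·4 = 16 = 3·5 + 1), so t ≡ 4·1 = 4 ≡ 4 (mod 5).
    Then x = 0 + 4·4 = 16, valid modulo lcm(4, 5) = 20: x ≡ 16 (mod 20).
  Combine with x ≡ 2 (mod 3): since gcd(20, 3) = 1, we get a unique residue mod 60.
    Write x = 16 + 20·t and substitute into x ≡ 2 (mod 3): 20·t ≡ 2 − 16 = -14 (mod 3).
    Reduce coefficients mod 3: 2·t ≡ 1 (mod 3).
    The inverse of 2 mod 3 is 2 (since 2·2 = 4 = 1·3 + 1), so t ≡ 2·1 = 2 ≡ 2 (mod 3).
    Then x = 16 + 20·2 = 56, valid modulo lcm(20, 3) = 60: x ≡ 56 (mod 60).
Verify: 56 mod 4 = 0 ✓, 56 mod 5 = 1 ✓, 56 mod 3 = 2 ✓.

x ≡ 56 (mod 60).


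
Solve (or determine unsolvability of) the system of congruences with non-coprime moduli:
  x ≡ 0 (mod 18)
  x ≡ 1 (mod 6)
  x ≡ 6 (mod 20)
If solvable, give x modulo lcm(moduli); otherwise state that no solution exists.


Moduli 18, 6, 20 are not pairwise coprime, so CRT works modulo lcm(m_i) when all pairwise compatibility conditions hold.
Pairwise compatibility: gcd(m_i, m_j) must divide a_i - a_j for every pair.
Merge one congruence at a time:
  Start: x ≡ 0 (mod 18).
  Combine with x ≡ 1 (mod 6): gcd(18, 6) = 6, and 1 - 0 = 1 is NOT divisible by 6.
    ⇒ system is inconsistent (no integer solution).

No solution (the system is inconsistent).


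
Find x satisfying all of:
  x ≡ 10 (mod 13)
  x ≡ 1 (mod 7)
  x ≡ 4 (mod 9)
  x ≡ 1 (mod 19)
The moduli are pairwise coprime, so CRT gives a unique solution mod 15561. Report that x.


Product of moduli M = 13 · 7 · 9 · 19 = 15561.
Merge one congruence at a time:
  Start: x ≡ 10 (mod 13).
  Combine with x ≡ 1 (mod 7); new modulus lcm = 91.
    Write x = 10 + 13·t and substitute into x ≡ 1 (mod 7): 13·t ≡ 1 − 10 = -9 (mod 7).
    Reduce coefficients mod 7: 6·t ≡ 5 (mod 7).
    The inverse of 6 mod 7 is 6 (since 6·6 = 36 = 5·7 + 1), so t ≡ 6·5 = 30 ≡ 2 (mod 7).
    Then x = 10 + 13·2 = 36, valid modulo lcm(13, 7) = 91: x ≡ 36 (mod 91).
  Combine with x ≡ 4 (mod 9); new modulus lcm = 819.
    Write x = 36 + 91·t and substitute into x ≡ 4 (mod 9): 91·t ≡ 4 − 36 = -32 (mod 9).
    Reduce coefficients mod 9: 1·t ≡ 4 (mod 9).
    So t ≡ 4 (mod 9).
    Then x = 36 + 91·4 = 400, valid modulo lcm(91, 9) = 819: x ≡ 400 (mod 819).
  Combine with x ≡ 1 (mod 19); new modulus lcm = 15561.
    Write x = 400 + 819·t and substitute into x ≡ 1 (mod 19): 819·t ≡ 1 − 400 = -399 (mod 19).
    Reduce coefficients mod 19: 2·t ≡ 0 (mod 19).
    The inverse of 2 mod 19 is 10 (since 2·10 = 20 = 1·19 + 1), so t ≡ 10·0 = 0 ≡ 0 (mod 19).
    Then x = 400 + 819·0 = 400, valid modulo lcm(819, 19) = 15561: x ≡ 400 (mod 15561).
Verify against each original: 400 mod 13 = 10, 400 mod 7 = 1, 400 mod 9 = 4, 400 mod 19 = 1.

x ≡ 400 (mod 15561).


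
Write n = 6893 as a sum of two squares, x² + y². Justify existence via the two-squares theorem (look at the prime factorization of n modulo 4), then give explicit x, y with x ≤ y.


Step 1: Factor n = 6893 = 61 · 113.
Step 2: Check the mod-4 condition on each prime factor: 61 ≡ 1 (mod 4), exponent 1; 113 ≡ 1 (mod 4), exponent 1.
All primes ≡ 3 (mod 4) appear to even exponent (or don't appear), so by the two-squares theorem n IS expressible as a sum of two squares.
Step 3: Build a representation. Here n = 61 · 113 is a product of primes ≡ 1 (mod 4). Each prime p ≡ 1 (mod 4) is itself a sum of two squares; find a² by testing p − a² for a perfect square:
  61: 61 − 1² = 60, 61 − 2² = 57, 61 − 3² = 52, 61 − 4² = 45, 61 − 5² = 36 = 6² ⇒ 61 = 5² + 6².
  113: 113 − 1² = 112, 113 − 2² = 109, 113 − 3² = 104, 113 − 4² = 97, 113 − 5² = 88, 113 − 6² = 77, 113 − 7² = 64 = 8² ⇒ 113 = 7² + 8².
  Combine using the Brahmagupta–Fibonacci identity (a² + b²)(c² + d²) = (ac − bd)² + (ad + bc)² = (ac + bd)² + (ad − bc)²:
  61 · 113 = 6893: from (5² + 6²)(7² + 8²), take (5·7 − 6·8, 5·8 + 6·7) = (35 − 48, 40 + 42) = (-13, 82); dropping signs (only squares matter) gives (13, 82); check 13² + 82² = 169 + 6724 = 6893 ✓.
Step 4: Order so x ≤ y and verify: 13² + 82² = 169 + 6724 = 6893 = n. ✓

n = 6893 = 13² + 82² (one valid representation with x ≤ y).


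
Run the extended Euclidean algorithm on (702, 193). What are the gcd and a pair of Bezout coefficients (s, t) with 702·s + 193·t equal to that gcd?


Euclidean algorithm on (702, 193) — divide until remainder is 0:
  702 = 3 · 193 + 123
  193 = 1 · 123 + 70
  123 = 1 · 70 + 53
  70 = 1 · 53 + 17
  53 = 3 · 17 + 2
  17 = 8 · 2 + 1
  2 = 2 · 1 + 0
gcd(702, 193) = 1.
Track Bezout coefficients alongside the remainders: start with r₀ = 702 = a·1 + b·0 (s = 1, t = 0) and r₁ = 193 = a·0 + b·1 (s = 0, t = 1); each new remainder r_{k+1} = r_{k-1} − q_k·r_k inherits s_{k+1} = s_{k-1} − q_k·s_k, t_{k+1} = t_{k-1} − q_k·t_k, so r_k = a·s_k + b·t_k at every step:
  q = 3: r = 123, s = 1 − 3·0 = 1, t = 0 − 3·1 = -3  (check: 702·1 + 193·(-3) = 123)
  q = 1: r = 70, s = 0 − 1·1 = -1, t = 1 − 1·(-3) = 4  (check: 702·(-1) + 193·4 = 70)
  q = 1: r = 53, s = 1 − 1·(-1) = 2, t = -3 − 1·4 = -7  (check: 702·2 + 193·(-7) = 53)
  q = 1: r = 17, s = -1 − 1·2 = -3, t = 4 − 1·(-7) = 11  (check: 702·(-3) + 193·11 = 17)
  q = 3: r = 2, s = 2 − 3·(-3) = 11, t = -7 − 3·11 = -40  (check: 702·11 + 193·(-40) = 2)
  q = 8: r = 1, s = -3 − 8·11 = -91, t = 11 − 8·(-40) = 331  (check: 702·(-91) + 193·331 = 1)
The row with r = 1 (the gcd) gives the Bezout coefficients s = -91, t = 331.
Result: 702 · (-91) + 193 · (331) = 1.

gcd(702, 193) = 1; s = -91, t = 331 (check: 702·(-91) + 193·331 = 1).


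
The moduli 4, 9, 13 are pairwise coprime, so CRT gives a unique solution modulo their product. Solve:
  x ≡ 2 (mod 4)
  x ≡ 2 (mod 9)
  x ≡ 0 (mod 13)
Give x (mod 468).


Moduli 4, 9, 13 are pairwise coprime; by CRT there is a unique solution modulo M = 4 · 9 · 13 = 468.
Solve pairwise, accumulating the modulus:
  Start with x ≡ 2 (mod 4).
  Combine with x ≡ 2 (mod 9): since gcd(4, 9) = 1, we get a unique residue mod 36.
    Write x = 2 + 4·t and substitute into x ≡ 2 (mod 9): 4·t ≡ 2 − 2 = 0 (mod 9).
    The inverse of 4 mod 9 is 7 (since 4·7 = 28 = 3·9 + 1), so t ≡ 7·0 = 0 ≡ 0 (mod 9).
    Then x = 2 + 4·0 = 2, valid modulo lcm(4, 9) = 36: x ≡ 2 (mod 36).
  Combine with x ≡ 0 (mod 13): since gcd(36, 13) = 1, we get a unique residue mod 468.
    Write x = 2 + 36·t and substitute into x ≡ 0 (mod 13): 36·t ≡ 0 − 2 = -2 (mod 13).
    Reduce coefficients mod 13: 10·t ≡ 11 (mod 13).
    The inverse of 10 mod 13 is 4 (since 10·4 = 40 = 3·13 + 1), so t ≡ 4·11 = 44 ≡ 5 (mod 13).
    Then x = 2 + 36·5 = 182, valid modulo lcm(36, 13) = 468: x ≡ 182 (mod 468).
Verify: 182 mod 4 = 2 ✓, 182 mod 9 = 2 ✓, 182 mod 13 = 0 ✓.

x ≡ 182 (mod 468).


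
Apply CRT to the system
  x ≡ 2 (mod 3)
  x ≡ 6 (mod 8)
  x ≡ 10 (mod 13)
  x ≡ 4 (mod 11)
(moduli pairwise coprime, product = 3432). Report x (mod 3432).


Product of moduli M = 3 · 8 · 13 · 11 = 3432.
Merge one congruence at a time:
  Start: x ≡ 2 (mod 3).
  Combine with x ≡ 6 (mod 8); new modulus lcm = 24.
    Write x = 2 + 3·t and substitute into x ≡ 6 (mod 8): 3·t ≡ 6 − 2 = 4 (mod 8).
    The inverse of 3 mod 8 is 3 (since 3·3 = 9 = 1·8 + 1), so t ≡ 3·4 = 12 ≡ 4 (mod 8).
    Then x = 2 + 3·4 = 14, valid modulo lcm(3, 8) = 24: x ≡ 14 (mod 24).
  Combine with x ≡ 10 (mod 13); new modulus lcm = 312.
    Write x = 14 + 24·t and substitute into x ≡ 10 (mod 13): 24·t ≡ 10 − 14 = -4 (mod 13).
    Reduce coefficients mod 13: 11·t ≡ 9 (mod 13).
    The inverse of 11 mod 13 is 6 (since 11·6 = 66 = 5·13 + 1), so t ≡ 6·9 = 54 ≡ 2 (mod 13).
    Then x = 14 + 24·2 = 62, valid modulo lcm(24, 13) = 312: x ≡ 62 (mod 312).
  Combine with x ≡ 4 (mod 11); new modulus lcm = 3432.
    Write x = 62 + 312·t and substitute into x ≡ 4 (mod 11): 312·t ≡ 4 − 62 = -58 (mod 11).
    Reduce coefficients mod 11: 4·t ≡ 8 (mod 11).
    The inverse of 4 mod 11 is 3 (since 4·3 = 12 = 1·11 + 1), so t ≡ 3·8 = 24 ≡ 2 (mod 11).
    Then x = 62 + 312·2 = 686, valid modulo lcm(312, 11) = 3432: x ≡ 686 (mod 3432).
Verify against each original: 686 mod 3 = 2, 686 mod 8 = 6, 686 mod 13 = 10, 686 mod 11 = 4.

x ≡ 686 (mod 3432).


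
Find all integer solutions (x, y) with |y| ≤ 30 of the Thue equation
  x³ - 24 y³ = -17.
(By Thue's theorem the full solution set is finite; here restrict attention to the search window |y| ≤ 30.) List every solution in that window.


The equation is x³ - 24y³ = -17. For fixed y, x³ = 24·y³ − 17, so a solution requires the RHS to be a perfect cube.
Strategy: iterate y from -30 to 30, compute RHS = 24·y³ − 17, and check whether it is a (positive or negative) perfect cube.
Check small values of y:
  y = 0: RHS = -17 is not a perfect cube.
  y = 1: RHS = 7 is not a perfect cube.
  y = -1: RHS = -41 is not a perfect cube.
  y = 2: RHS = 175 is not a perfect cube.
  y = -2: RHS = -209 is not a perfect cube.
  y = 3: RHS = 631 is not a perfect cube.
  y = -3: RHS = -665 is not a perfect cube.
Continuing the search up to |y| = 30 finds no solutions either.
No (x, y) in the scanned range satisfies the equation.

No integer solutions with |y| ≤ 30.


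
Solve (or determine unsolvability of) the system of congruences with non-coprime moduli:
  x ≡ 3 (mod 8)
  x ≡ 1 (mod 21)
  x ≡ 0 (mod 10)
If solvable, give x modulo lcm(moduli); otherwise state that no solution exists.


Moduli 8, 21, 10 are not pairwise coprime, so CRT works modulo lcm(m_i) when all pairwise compatibility conditions hold.
Pairwise compatibility: gcd(m_i, m_j) must divide a_i - a_j for every pair.
Merge one congruence at a time:
  Start: x ≡ 3 (mod 8).
  Combine with x ≡ 1 (mod 21): gcd(8, 21) = 1; 1 - 3 = -2, which IS divisible by 1, so compatible.
    Write x = 3 + 8·t and substitute into x ≡ 1 (mod 21): 8·t ≡ 1 − 3 = -2 (mod 21).
    Reduce coefficients mod 21: 8·t ≡ 19 (mod 21).
    The inverse of 8 mod 21 is 8 (since 8·8 = 64 = 3·21 + 1), so t ≡ 8·19 = 152 ≡ 5 (mod 21).
    Then x = 3 + 8·5 = 43, valid modulo lcm(8, 21) = 168: x ≡ 43 (mod 168).
  Combine with x ≡ 0 (mod 10): gcd(168, 10) = 2, and 0 - 43 = -43 is NOT divisible by 2.
    ⇒ system is inconsistent (no integer solution).

No solution (the system is inconsistent).


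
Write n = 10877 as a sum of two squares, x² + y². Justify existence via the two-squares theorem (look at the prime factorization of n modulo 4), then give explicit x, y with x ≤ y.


Step 1: Factor n = 10877 = 73 · 149.
Step 2: Check the mod-4 condition on each prime factor: 73 ≡ 1 (mod 4), exponent 1; 149 ≡ 1 (mod 4), exponent 1.
All primes ≡ 3 (mod 4) appear to even exponent (or don't appear), so by the two-squares theorem n IS expressible as a sum of two squares.
Step 3: Build a representation. Here n = 73 · 149 is a product of primes ≡ 1 (mod 4). Each prime p ≡ 1 (mod 4) is itself a sum of two squares; find a² by testing p − a² for a perfect square:
  73: 73 − 1² = 72, 73 − 2² = 69, 73 − 3² = 64 = 8² ⇒ 73 = 3² + 8².
  149: 149 − 1² = 148, 149 − 2² = 145, 149 − 3² = 140, 149 − 4² = 133, 149 − 5² = 124, 149 − 6² = 113, 149 − 7² = 100 = 10² ⇒ 149 = 7² + 10².
  Combine using the Brahmagupta–Fibonacci identity (a² + b²)(c² + d²) = (ac − bd)² + (ad + bc)² = (ac + bd)² + (ad − bc)²:
  73 · 149 = 10877: from (3² + 8²)(7² + 10²), take (3·7 − 8·10, 3·10 + 8·7) = (21 − 80, 30 + 56) = (-59, 86); dropping signs (only squares matter) gives (59, 86); check 59² + 86² = 3481 + 7396 = 10877 ✓.
Step 4: Order so x ≤ y and verify: 59² + 86² = 3481 + 7396 = 10877 = n. ✓

n = 10877 = 59² + 86² (one valid representation with x ≤ y).


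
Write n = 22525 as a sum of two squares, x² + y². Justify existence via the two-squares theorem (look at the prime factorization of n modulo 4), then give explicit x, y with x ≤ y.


Step 1: Factor n = 22525 = 5^2 · 17 · 53.
Step 2: Check the mod-4 condition on each prime factor: 5 ≡ 1 (mod 4), exponent 2; 17 ≡ 1 (mod 4), exponent 1; 53 ≡ 1 (mod 4), exponent 1.
All primes ≡ 3 (mod 4) appear to even exponent (or don't appear), so by the two-squares theorem n IS expressible as a sum of two squares.
Step 3: Build a representation. Group n = k² · m with k = 5 and m = 17 · 53 = 901 (a product of primes ≡ 1 (mod 4)); a representation of m scales to one of n via (k·x)² + (k·y)² = k²(x² + y²). Each prime p ≡ 1 (mod 4) is itself a sum of two squares; find a² by testing p − a² for a perfect square:
  17: 17 − 1² = 16 = 4² ⇒ 17 = 1² + 4².
  53: 53 − 1² = 52, 53 − 2² = 49 = 7² ⇒ 53 = 2² + 7².
  Combine using the Brahmagupta–Fibonacci identity (a² + b²)(c² + d²) = (ac − bd)² + (ad + bc)² = (ac + bd)² + (ad − bc)²:
  17 · 53 = 901: from (1² + 4²)(2² + 7²), take (1·2 − 4·7, 1·7 + 4·2) = (2 − 28, 7 + 8) = (-26, 15); dropping signs (only squares matter) gives (26, 15); check 26² + 15² = 676 + 225 = 901 ✓.
  Scale by k = 5: (5·26, 5·15) = (130, 75).
Step 4: Order so x ≤ y and verify: 75² + 130² = 5625 + 16900 = 22525 = n. ✓

n = 22525 = 75² + 130² (one valid representation with x ≤ y).


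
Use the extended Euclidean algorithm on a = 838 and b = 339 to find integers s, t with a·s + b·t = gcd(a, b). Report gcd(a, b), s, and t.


Euclidean algorithm on (838, 339) — divide until remainder is 0:
  838 = 2 · 339 + 160
  339 = 2 · 160 + 19
  160 = 8 · 19 + 8
  19 = 2 · 8 + 3
  8 = 2 · 3 + 2
  3 = 1 · 2 + 1
  2 = 2 · 1 + 0
gcd(838, 339) = 1.
Track Bezout coefficients alongside the remainders: start with r₀ = 838 = a·1 + b·0 (s = 1, t = 0) and r₁ = 339 = a·0 + b·1 (s = 0, t = 1); each new remainder r_{k+1} = r_{k-1} − q_k·r_k inherits s_{k+1} = s_{k-1} − q_k·s_k, t_{k+1} = t_{k-1} − q_k·t_k, so r_k = a·s_k + b·t_k at every step:
  q = 2: r = 160, s = 1 − 2·0 = 1, t = 0 − 2·1 = -2  (check: 838·1 + 339·(-2) = 160)
  q = 2: r = 19, s = 0 − 2·1 = -2, t = 1 − 2·(-2) = 5  (check: 838·(-2) + 339·5 = 19)
  q = 8: r = 8, s = 1 − 8·(-2) = 17, t = -2 − 8·5 = -42  (check: 838·17 + 339·(-42) = 8)
  q = 2: r = 3, s = -2 − 2·17 = -36, t = 5 − 2·(-42) = 89  (check: 838·(-36) + 339·89 = 3)
  q = 2: r = 2, s = 17 − 2·(-36) = 89, t = -42 − 2·89 = -220  (check: 838·89 + 339·(-220) = 2)
  q = 1: r = 1, s = -36 − 1·89 = -125, t = 89 − 1·(-220) = 309  (check: 838·(-125) + 339·309 = 1)
The row with r = 1 (the gcd) gives the Bezout coefficients s = -125, t = 309.
Result: 838 · (-125) + 339 · (309) = 1.

gcd(838, 339) = 1; s = -125, t = 309 (check: 838·(-125) + 339·309 = 1).


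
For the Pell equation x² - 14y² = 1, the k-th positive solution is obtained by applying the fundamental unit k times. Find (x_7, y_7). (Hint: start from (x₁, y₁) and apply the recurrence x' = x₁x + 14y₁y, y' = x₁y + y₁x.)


Step 1: Find the fundamental solution (x₁, y₁) of x² - 14y² = 1.
  Expand √14 as a continued fraction. a₀ = ⌊√14⌋ = 3; iterate m_{k+1} = d_k·a_k − m_k, d_{k+1} = (14 − m_{k+1}²)/d_k, a_{k+1} = ⌊(a₀ + m_{k+1})/d_{k+1}⌋ (starting m₀ = 0, d₀ = 1), with convergents p_k = a_k·p_{k-1} + p_{k-2}, q_k = a_k·q_{k-1} + q_{k-2} (p₋₁ = 1, q₋₁ = 0):
  k = 0: a₀ = 3; p₀/q₀ = 3/1; p₀² − 14·q₀² = 9 − 14 = -5.
  k = 1: m = 3, d = 5, a = ⌊(3 + 3)/5⌋ = 1; p/q = (1·3 + 1)/(1·1 + 0) = 4/1; p² − 14·q² = 16 − 14 = 2.
  k = 2: m = 2, d = 2, a = ⌊(3 + 2)/2⌋ = 2; p/q = (2·4 + 3)/(2·1 + 1) = 11/3; p² − 14·q² = 121 − 126 = -5.
  k = 3: m = 2, d = 5, a = ⌊(3 + 2)/5⌋ = 1; p/q = (1·11 + 4)/(1·3 + 1) = 15/4; p² − 14·q² = 225 − 224 = 1.
  The first convergent with p² − 14·q² = 1 gives the fundamental solution (x₁, y₁) = (15, 4).
Step 2: Apply the recurrence (x_{n+1}, y_{n+1}) = (x₁x_n + 14y₁y_n, x₁y_n + y₁x_n) repeatedly.
  From (x_1, y_1) = (15, 4): x_2 = 15·15 + 14·4·4 = 449; y_2 = 15·4 + 4·15 = 120.
  From (x_2, y_2) = (449, 120): x_3 = 15·449 + 14·4·120 = 13455; y_3 = 15·120 + 4·449 = 3596.
  From (x_3, y_3) = (13455, 3596): x_4 = 15·13455 + 14·4·3596 = 403201; y_4 = 15·3596 + 4·13455 = 107760.
  From (x_4, y_4) = (403201, 107760): x_5 = 15·403201 + 14·4·107760 = 12082575; y_5 = 15·107760 + 4·403201 = 3229204.
  From (x_5, y_5) = (12082575, 3229204): x_6 = 15·12082575 + 14·4·3229204 = 362074049; y_6 = 15·3229204 + 4·12082575 = 96768360.
  From (x_6, y_6) = (362074049, 96768360): x_7 = 15·362074049 + 14·4·96768360 = 10850138895; y_7 = 15·96768360 + 4·362074049 = 2899821596.
Step 3: Verify x_7² - 14·y_7² = 117725514040791821025 - 117725514040791821024 = 1 (should be 1). ✓

(x_1, y_1) = (15, 4); (x_7, y_7) = (10850138895, 2899821596).


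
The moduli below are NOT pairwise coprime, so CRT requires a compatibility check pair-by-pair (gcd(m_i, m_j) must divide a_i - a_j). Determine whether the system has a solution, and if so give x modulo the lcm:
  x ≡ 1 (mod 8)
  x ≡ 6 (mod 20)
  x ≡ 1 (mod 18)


Moduli 8, 20, 18 are not pairwise coprime, so CRT works modulo lcm(m_i) when all pairwise compatibility conditions hold.
Pairwise compatibility: gcd(m_i, m_j) must divide a_i - a_j for every pair.
Merge one congruence at a time:
  Start: x ≡ 1 (mod 8).
  Combine with x ≡ 6 (mod 20): gcd(8, 20) = 4, and 6 - 1 = 5 is NOT divisible by 4.
    ⇒ system is inconsistent (no integer solution).

No solution (the system is inconsistent).


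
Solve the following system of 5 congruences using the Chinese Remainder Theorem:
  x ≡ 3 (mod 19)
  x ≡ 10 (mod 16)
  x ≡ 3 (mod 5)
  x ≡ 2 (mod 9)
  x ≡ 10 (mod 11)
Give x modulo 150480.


Product of moduli M = 19 · 16 · 5 · 9 · 11 = 150480.
Merge one congruence at a time:
  Start: x ≡ 3 (mod 19).
  Combine with x ≡ 10 (mod 16); new modulus lcm = 304.
    Write x = 3 + 19·t and substitute into x ≡ 10 (mod 16): 19·t ≡ 10 − 3 = 7 (mod 16).
    Reduce coefficients mod 16: 3·t ≡ 7 (mod 16).
    The inverse of 3 mod 16 is 11 (since 3·11 = 33 = 2·16 + 1), so t ≡ 11·7 = 77 ≡ 13 (mod 16).
    Then x = 3 + 19·13 = 250, valid modulo lcm(19, 16) = 304: x ≡ 250 (mod 304).
  Combine with x ≡ 3 (mod 5); new modulus lcm = 1520.
    Write x = 250 + 304·t and substitute into x ≡ 3 (mod 5): 304·t ≡ 3 − 250 = -247 (mod 5).
    Reduce coefficients mod 5: 4·t ≡ 3 (mod 5).
    The inverse of 4 mod 5 is 4 (since 4·4 = 16 = 3·5 + 1), so t ≡ 4·3 = 12 ≡ 2 (mod 5).
    Then x = 250 + 304·2 = 858, valid modulo lcm(304, 5) = 1520: x ≡ 858 (mod 1520).
  Combine with x ≡ 2 (mod 9); new modulus lcm = 13680.
    Write x = 858 + 1520·t and substitute into x ≡ 2 (mod 9): 1520·t ≡ 2 − 858 = -856 (mod 9).
    Reduce coefficients mod 9: 8·t ≡ 8 (mod 9).
    The inverse of 8 mod 9 is 8 (since 8·8 = 64 = 7·9 + 1), so t ≡ 8·8 = 64 ≡ 1 (mod 9).
    Then x = 858 + 1520·1 = 2378, valid modulo lcm(1520, 9) = 13680: x ≡ 2378 (mod 13680).
  Combine with x ≡ 10 (mod 11); new modulus lcm = 150480.
    Write x = 2378 + 13680·t and substitute into x ≡ 10 (mod 11): 13680·t ≡ 10 − 2378 = -2368 (mod 11).
    Reduce coefficients mod 11: 7·t ≡ 8 (mod 11).
    The inverse of 7 mod 11 is 8 (since 7·8 = 56 = 5·11 + 1), so t ≡ 8·8 = 64 ≡ 9 (mod 11).
    Then x = 2378 + 13680·9 = 125498, valid modulo lcm(13680, 11) = 150480: x ≡ 125498 (mod 150480).
Verify against each original: 125498 mod 19 = 3, 125498 mod 16 = 10, 125498 mod 5 = 3, 125498 mod 9 = 2, 125498 mod 11 = 10.

x ≡ 125498 (mod 150480).
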